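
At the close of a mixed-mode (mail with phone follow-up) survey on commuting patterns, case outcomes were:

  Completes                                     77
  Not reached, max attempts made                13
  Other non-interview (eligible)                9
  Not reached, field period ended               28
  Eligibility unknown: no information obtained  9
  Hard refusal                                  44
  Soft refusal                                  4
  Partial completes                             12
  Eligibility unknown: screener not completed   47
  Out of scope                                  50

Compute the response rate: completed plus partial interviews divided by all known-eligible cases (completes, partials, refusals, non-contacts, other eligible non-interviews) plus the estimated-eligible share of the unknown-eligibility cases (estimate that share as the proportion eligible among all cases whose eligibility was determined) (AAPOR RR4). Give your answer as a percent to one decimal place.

38.5%

Refused = 44 + 4 = 48
No answer / not reached = 28 + 13 = 41
Undetermined eligibility = 47 + 9 = 56
Top = 77 + 12 = 89
Determined eligible = 77 + 12 + 48 + 41 + 9 = 187
e = 187 / (187 + 50) = 187 / 237 = 0.7890
Estimated eligible among unknowns = 0.7890 × 56 = 44.18
Denom = 187 + 44.18 = 231.18
RR4 = 89 / 231.18 = 0.3850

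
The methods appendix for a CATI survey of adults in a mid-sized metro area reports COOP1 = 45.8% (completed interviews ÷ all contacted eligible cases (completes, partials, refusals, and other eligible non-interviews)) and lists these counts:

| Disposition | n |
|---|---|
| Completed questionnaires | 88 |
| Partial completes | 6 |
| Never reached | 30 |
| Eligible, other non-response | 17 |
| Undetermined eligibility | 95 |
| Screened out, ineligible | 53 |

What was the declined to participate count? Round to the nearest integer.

81

COOP1 = 88 / D = 0.458
D = 88 / 0.458 = 192.1
Remaining denominator categories sum to 111
declined to participate = 192.1 − 111 ≈ 81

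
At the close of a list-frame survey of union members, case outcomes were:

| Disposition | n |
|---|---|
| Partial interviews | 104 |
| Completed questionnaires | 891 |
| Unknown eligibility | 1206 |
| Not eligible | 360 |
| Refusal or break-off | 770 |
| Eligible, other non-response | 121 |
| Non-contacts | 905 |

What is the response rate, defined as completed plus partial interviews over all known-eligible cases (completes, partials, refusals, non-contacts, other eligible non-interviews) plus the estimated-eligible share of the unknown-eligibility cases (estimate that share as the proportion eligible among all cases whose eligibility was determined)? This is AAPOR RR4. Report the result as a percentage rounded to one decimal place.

Top = 891 + 104 = 995
Known eligible = 891 + 104 + 770 + 905 + 121 = 2791
e = 2791 / (2791 + 360) = 2791 / 3151 = 0.8858
Eligible share of unknowns = 0.8858 × 1206 = 1068.27
Denom = 2791 + 1068.27 = 3859.27
RR4 = 995 / 3859.27 = 0.2578

25.8%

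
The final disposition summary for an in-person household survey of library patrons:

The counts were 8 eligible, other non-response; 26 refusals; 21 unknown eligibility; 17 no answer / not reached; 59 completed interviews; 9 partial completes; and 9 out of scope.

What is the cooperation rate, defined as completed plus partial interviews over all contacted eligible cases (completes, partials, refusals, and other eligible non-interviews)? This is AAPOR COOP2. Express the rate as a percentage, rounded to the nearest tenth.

Top: 59 + 9 = 68
Base: 59 + 9 + 26 + 8 = 102
COOP2 = 68 / 102 = 0.6667

66.7%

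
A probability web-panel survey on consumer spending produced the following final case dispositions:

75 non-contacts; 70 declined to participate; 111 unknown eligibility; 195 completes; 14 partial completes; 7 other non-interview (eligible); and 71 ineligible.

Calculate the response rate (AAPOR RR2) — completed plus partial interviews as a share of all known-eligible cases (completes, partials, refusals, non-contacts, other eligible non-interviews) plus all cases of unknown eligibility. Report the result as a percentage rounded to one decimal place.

44.3%

Num → 195 + 14 = 209
Base → 195 + 14 + 70 + 75 + 7 + 111 = 472
RR2 = 209 / 472 = 0.4428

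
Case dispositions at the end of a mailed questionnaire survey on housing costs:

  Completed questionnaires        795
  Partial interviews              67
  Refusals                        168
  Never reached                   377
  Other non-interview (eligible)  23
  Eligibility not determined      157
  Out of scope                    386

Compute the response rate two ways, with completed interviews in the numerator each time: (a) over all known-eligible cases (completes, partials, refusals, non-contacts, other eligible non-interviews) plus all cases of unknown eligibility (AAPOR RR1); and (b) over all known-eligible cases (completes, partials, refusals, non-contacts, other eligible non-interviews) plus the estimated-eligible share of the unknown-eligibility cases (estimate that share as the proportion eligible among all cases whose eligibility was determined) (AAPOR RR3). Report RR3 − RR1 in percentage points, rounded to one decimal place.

Top → 795
Denom → 795 + 67 + 168 + 377 + 23 + 157 = 1587
RR1 = 795 / 1587 = 0.5009
Eligible (known) → 795 + 67 + 168 + 377 + 23 = 1430
e = 1430 / (1430 + 386) = 1430 / 1816 = 0.7874
Eligible share of unknowns → 0.7874 × 157 = 123.62
Denom → 1430 + 123.62 = 1553.62
RR3 = 795 / 1553.62 = 0.5117
Difference = 51.17 − 50.09 = 1.08 percentage points

1.1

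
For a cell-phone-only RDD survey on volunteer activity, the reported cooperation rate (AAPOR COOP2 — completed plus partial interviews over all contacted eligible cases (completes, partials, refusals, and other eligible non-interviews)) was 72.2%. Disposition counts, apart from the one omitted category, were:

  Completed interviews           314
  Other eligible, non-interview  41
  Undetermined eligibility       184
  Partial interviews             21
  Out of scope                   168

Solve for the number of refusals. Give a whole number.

88

Top: 314 + 21 = 335
COOP2 = 335 / D = 0.722
D = 335 / 0.722 = 464.0
Other denominator terms total 376
refusals = 464.0 − 376 ≈ 88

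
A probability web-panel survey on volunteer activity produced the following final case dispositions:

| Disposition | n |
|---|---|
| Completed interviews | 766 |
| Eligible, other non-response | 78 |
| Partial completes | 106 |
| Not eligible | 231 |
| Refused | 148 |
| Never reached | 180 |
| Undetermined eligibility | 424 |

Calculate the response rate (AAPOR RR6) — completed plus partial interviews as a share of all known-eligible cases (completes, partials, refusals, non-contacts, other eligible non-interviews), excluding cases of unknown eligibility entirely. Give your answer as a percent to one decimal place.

68.2%

Numerator → 766 + 106 = 872
Denominator → 766 + 106 + 148 + 180 + 78 = 1278
RR6 = 872 / 1278 = 0.6823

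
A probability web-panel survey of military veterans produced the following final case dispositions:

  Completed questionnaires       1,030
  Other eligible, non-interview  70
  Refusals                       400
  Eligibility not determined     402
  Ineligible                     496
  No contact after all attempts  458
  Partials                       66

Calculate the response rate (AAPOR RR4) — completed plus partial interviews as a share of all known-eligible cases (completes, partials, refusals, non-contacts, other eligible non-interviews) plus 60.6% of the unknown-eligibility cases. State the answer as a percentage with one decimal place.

48.3%

Num → 1030 + 66 = 1096
Eligible (known) → 1030 + 66 + 400 + 458 + 70 = 2024
Eligible share of unknowns → 0.6060 × 402 = 243.61
Denom → 2024 + 243.61 = 2267.61
RR4 = 1096 / 2267.61 = 0.4833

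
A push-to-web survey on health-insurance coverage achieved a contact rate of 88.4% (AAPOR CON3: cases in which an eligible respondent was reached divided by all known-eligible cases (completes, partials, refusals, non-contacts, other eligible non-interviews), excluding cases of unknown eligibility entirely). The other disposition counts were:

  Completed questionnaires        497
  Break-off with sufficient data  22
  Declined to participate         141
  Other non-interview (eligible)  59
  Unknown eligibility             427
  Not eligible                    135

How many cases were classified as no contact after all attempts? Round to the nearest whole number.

Numerator = 497 + 22 + 141 + 59 = 719
CON3 = 719 / D = 0.884
D = 719 / 0.884 = 813.3
Other denominator terms total 719
no contact after all attempts = 813.3 − 719 ≈ 94

94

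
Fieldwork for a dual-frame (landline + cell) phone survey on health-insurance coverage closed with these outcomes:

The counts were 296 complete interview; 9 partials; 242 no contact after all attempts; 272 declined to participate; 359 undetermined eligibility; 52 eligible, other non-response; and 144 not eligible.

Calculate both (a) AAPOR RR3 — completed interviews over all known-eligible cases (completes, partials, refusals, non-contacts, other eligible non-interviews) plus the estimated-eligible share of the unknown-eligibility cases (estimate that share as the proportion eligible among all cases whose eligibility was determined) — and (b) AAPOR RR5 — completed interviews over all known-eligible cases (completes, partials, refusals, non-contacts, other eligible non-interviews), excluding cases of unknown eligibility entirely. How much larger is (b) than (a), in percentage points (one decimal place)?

Numerator: 296
Determined eligible: 296 + 9 + 272 + 242 + 52 = 871
e = 871 / (871 + 144) = 871 / 1015 = 0.8581
e × U: 0.8581 × 359 = 308.06
Denominator: 871 + 308.06 = 1179.06
RR3 = 296 / 1179.06 = 0.2510
Denominator: 296 + 9 + 272 + 242 + 52 = 871
RR5 = 296 / 871 = 0.3398
Difference = 33.98 − 25.10 = 8.88 percentage points

8.9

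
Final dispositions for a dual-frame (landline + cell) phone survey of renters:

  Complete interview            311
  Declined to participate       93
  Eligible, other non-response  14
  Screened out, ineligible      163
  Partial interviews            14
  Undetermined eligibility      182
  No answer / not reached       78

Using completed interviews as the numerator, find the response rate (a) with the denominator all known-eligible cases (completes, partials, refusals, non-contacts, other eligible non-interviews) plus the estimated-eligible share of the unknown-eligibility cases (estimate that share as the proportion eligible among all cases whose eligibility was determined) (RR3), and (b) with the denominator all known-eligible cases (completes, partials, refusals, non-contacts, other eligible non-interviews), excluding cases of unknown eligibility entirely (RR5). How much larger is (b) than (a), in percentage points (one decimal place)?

Top = 311
Known eligible = 311 + 14 + 93 + 78 + 14 = 510
e = 510 / (510 + 163) = 510 / 673 = 0.7578
Eligible share of unknowns = 0.7578 × 182 = 137.92
Denominator = 510 + 137.92 = 647.92
RR3 = 311 / 647.92 = 0.4800
Denominator = 311 + 14 + 93 + 78 + 14 = 510
RR5 = 311 / 510 = 0.6098
Difference = 60.98 − 48.00 = 12.98 percentage points

13.0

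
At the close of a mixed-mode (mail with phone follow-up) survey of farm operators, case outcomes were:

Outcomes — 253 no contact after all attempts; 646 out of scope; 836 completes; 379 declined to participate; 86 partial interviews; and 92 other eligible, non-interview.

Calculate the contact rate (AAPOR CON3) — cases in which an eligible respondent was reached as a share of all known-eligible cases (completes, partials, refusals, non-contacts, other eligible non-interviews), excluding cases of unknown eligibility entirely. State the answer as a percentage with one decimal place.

84.6%

Top = 836 + 86 + 379 + 92 = 1393
Base = 836 + 86 + 379 + 253 + 92 = 1646
CON3 = 1393 / 1646 = 0.8463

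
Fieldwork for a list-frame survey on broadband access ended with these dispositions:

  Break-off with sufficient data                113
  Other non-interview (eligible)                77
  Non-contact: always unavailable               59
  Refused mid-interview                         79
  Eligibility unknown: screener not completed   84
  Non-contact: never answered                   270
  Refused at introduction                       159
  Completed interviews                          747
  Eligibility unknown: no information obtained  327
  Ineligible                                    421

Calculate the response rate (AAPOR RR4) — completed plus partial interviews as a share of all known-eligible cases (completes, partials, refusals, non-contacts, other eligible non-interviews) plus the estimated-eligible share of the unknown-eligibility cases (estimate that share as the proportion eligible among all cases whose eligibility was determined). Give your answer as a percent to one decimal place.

47.1%

Declined to participate = 159 + 79 = 238
No contact after all attempts = 270 + 59 = 329
Eligibility not determined = 84 + 327 = 411
Top → 747 + 113 = 860
Known eligible → 747 + 113 + 238 + 329 + 77 = 1504
e = 1504 / (1504 + 421) = 1504 / 1925 = 0.7813
Estimated eligible among unknowns → 0.7813 × 411 = 321.11
Denominator → 1504 + 321.11 = 1825.11
RR4 = 860 / 1825.11 = 0.4712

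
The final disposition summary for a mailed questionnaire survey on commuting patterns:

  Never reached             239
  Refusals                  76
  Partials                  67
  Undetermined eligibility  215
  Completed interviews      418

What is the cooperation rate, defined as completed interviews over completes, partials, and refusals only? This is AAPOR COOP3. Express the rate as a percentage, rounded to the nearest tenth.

Numerator: 418
Denom: 418 + 67 + 76 = 561
COOP3 = 418 / 561 = 0.7451

74.5%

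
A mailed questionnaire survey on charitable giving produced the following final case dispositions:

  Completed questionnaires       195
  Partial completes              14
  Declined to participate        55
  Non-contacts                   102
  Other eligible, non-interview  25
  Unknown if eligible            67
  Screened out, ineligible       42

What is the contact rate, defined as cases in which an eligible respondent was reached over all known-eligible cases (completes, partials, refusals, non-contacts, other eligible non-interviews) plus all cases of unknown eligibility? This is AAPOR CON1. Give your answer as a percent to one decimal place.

63.1%

Numerator = 195 + 14 + 55 + 25 = 289
Denom = 195 + 14 + 55 + 102 + 25 + 67 = 458
CON1 = 289 / 458 = 0.6310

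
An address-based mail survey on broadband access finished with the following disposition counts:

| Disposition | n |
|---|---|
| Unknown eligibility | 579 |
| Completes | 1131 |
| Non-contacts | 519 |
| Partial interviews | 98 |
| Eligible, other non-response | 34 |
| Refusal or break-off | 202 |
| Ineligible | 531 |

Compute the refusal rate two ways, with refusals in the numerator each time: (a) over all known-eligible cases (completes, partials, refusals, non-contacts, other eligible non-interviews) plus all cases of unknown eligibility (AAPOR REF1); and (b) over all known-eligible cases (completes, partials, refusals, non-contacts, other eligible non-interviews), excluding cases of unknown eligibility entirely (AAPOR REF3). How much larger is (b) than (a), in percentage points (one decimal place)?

2.3

Top = 202
Denominator = 1131 + 98 + 202 + 519 + 34 + 579 = 2563
REF1 = 202 / 2563 = 0.0788
Denominator = 1131 + 98 + 202 + 519 + 34 = 1984
REF3 = 202 / 1984 = 0.1018
Difference = 10.18 − 7.88 = 2.30 percentage points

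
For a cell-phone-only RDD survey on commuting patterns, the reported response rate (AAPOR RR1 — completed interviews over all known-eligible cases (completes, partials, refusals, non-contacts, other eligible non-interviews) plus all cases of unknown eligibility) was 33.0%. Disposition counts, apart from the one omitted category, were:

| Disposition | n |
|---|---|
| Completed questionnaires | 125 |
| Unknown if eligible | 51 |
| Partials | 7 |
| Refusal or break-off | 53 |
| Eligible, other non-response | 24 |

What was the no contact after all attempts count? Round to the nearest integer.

RR1 = 125 / D = 0.330
D = 125 / 0.330 = 378.8
Remaining denominator categories sum to 260
no contact after all attempts = 378.8 − 260 ≈ 119

119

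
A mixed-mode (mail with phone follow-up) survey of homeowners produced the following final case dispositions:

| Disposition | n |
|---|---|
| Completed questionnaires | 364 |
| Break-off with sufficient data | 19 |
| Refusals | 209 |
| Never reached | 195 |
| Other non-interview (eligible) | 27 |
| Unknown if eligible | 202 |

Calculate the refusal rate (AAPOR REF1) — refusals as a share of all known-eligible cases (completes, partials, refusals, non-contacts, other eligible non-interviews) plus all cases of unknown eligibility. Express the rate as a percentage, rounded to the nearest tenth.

20.6%

Num: 209
Denom: 364 + 19 + 209 + 195 + 27 + 202 = 1016
REF1 = 209 / 1016 = 0.2057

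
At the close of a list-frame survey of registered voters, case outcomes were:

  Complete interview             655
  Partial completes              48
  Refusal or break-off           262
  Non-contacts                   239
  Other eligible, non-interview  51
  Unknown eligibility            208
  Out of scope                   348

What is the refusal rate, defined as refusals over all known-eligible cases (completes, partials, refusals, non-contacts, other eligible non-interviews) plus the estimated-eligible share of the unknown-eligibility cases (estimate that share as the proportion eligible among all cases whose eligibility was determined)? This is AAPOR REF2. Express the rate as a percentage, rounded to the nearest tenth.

18.5%

Top → 262
Known eligible → 655 + 48 + 262 + 239 + 51 = 1255
e = 1255 / (1255 + 348) = 1255 / 1603 = 0.7829
Eligible share of unknowns → 0.7829 × 208 = 162.84
Denom → 1255 + 162.84 = 1417.84
REF2 = 262 / 1417.84 = 0.1848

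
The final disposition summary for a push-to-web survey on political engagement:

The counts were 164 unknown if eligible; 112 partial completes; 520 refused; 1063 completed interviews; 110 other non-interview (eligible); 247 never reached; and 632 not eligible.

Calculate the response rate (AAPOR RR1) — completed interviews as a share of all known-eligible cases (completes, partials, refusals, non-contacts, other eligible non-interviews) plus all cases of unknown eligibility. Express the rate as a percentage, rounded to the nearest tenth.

Top → 1063
Base → 1063 + 112 + 520 + 247 + 110 + 164 = 2216
RR1 = 1063 / 2216 = 0.4797

48.0%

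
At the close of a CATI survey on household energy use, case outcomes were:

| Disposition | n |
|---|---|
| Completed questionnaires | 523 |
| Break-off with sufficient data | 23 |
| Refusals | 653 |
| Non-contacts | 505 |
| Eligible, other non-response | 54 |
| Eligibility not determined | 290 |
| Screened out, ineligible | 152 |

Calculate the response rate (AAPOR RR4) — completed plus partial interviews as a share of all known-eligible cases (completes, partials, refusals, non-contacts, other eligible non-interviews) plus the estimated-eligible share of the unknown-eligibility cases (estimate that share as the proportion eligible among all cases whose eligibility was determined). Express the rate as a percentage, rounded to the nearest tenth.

27.0%

Numerator = 523 + 23 = 546
Eligible (known) = 523 + 23 + 653 + 505 + 54 = 1758
e = 1758 / (1758 + 152) = 1758 / 1910 = 0.9204
Estimated eligible among unknowns = 0.9204 × 290 = 266.92
Denom = 1758 + 266.92 = 2024.92
RR4 = 546 / 2024.92 = 0.2696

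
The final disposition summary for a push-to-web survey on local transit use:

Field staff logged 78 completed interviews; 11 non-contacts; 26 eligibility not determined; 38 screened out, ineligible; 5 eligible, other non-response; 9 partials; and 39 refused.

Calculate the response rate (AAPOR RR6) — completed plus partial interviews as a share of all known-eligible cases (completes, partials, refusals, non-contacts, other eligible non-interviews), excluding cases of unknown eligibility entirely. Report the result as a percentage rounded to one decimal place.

Numerator → 78 + 9 = 87
Denominator → 78 + 9 + 39 + 11 + 5 = 142
RR6 = 87 / 142 = 0.6127

61.3%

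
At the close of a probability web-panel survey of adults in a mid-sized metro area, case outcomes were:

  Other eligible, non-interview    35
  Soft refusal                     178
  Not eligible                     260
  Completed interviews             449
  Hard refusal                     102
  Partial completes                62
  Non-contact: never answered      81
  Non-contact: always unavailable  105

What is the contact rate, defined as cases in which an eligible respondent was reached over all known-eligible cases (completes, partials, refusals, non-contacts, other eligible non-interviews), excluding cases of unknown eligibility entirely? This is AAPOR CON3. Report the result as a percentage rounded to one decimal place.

81.6%

Refusals = 102 + 178 = 280
Never reached = 81 + 105 = 186
Num = 449 + 62 + 280 + 35 = 826
Denominator = 449 + 62 + 280 + 186 + 35 = 1012
CON3 = 826 / 1012 = 0.8162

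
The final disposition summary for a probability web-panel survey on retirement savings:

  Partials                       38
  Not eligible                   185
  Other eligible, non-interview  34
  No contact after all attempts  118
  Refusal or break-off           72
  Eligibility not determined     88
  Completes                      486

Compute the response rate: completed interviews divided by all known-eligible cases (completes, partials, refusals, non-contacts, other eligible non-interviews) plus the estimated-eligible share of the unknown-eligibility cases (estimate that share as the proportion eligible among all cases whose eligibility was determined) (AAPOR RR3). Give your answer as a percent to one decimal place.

Numerator = 486
Known eligible = 486 + 38 + 72 + 118 + 34 = 748
e = 748 / (748 + 185) = 748 / 933 = 0.8017
Eligible share of unknowns = 0.8017 × 88 = 70.55
Base = 748 + 70.55 = 818.55
RR3 = 486 / 818.55 = 0.5937

59.4%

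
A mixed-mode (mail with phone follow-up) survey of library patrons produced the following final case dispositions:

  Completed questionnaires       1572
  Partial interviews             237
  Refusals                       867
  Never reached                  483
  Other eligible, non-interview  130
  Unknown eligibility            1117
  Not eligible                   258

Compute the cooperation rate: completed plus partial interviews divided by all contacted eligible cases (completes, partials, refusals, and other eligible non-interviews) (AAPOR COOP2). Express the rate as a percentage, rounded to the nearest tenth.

64.5%

Numerator: 1572 + 237 = 1809
Base: 1572 + 237 + 867 + 130 = 2806
COOP2 = 1809 / 2806 = 0.6447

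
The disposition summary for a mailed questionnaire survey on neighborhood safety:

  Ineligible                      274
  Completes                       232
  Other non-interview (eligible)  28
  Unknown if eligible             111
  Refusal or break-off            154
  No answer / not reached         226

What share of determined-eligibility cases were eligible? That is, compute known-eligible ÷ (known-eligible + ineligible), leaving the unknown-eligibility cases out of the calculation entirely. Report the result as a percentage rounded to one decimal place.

Determined eligible → 232 + 154 + 226 + 28 = 640
e = 640 / (640 + 274) = 640 / 914 = 0.7002

70.0%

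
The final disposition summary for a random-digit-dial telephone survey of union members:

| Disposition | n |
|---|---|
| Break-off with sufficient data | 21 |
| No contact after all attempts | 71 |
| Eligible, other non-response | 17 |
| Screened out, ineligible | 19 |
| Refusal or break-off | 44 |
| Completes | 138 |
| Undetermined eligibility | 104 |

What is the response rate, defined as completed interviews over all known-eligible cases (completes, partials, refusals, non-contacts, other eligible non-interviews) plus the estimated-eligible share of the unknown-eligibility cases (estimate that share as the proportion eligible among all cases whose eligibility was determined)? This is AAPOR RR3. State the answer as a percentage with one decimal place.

35.5%

Top = 138
Known eligible = 138 + 21 + 44 + 71 + 17 = 291
e = 291 / (291 + 19) = 291 / 310 = 0.9387
Eligible share of unknowns = 0.9387 × 104 = 97.62
Base = 291 + 97.62 = 388.62
RR3 = 138 / 388.62 = 0.3551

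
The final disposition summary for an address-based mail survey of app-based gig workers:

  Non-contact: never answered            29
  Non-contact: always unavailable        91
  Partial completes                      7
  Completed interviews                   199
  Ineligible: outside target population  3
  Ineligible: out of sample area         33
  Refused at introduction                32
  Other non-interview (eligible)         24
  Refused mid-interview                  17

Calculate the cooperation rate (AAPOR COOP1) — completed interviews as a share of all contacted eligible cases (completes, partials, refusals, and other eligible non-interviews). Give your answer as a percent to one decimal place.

71.3%

Refusal or break-off = 32 + 17 = 49
Non-contacts = 29 + 91 = 120
Out of scope = 3 + 33 = 36
Numerator = 199
Base = 199 + 7 + 49 + 24 = 279
COOP1 = 199 / 279 = 0.7133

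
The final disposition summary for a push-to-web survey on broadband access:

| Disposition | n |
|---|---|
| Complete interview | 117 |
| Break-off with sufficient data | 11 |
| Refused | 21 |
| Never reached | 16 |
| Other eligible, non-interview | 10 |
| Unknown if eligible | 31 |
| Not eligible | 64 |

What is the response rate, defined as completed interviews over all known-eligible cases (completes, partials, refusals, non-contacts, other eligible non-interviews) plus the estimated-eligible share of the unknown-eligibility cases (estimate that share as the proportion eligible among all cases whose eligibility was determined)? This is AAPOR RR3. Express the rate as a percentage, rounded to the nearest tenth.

Top: 117
Eligible (known): 117 + 11 + 21 + 16 + 10 = 175
e = 175 / (175 + 64) = 175 / 239 = 0.7322
Eligible share of unknowns: 0.7322 × 31 = 22.70
Denominator: 175 + 22.70 = 197.70
RR3 = 117 / 197.70 = 0.5918

59.2%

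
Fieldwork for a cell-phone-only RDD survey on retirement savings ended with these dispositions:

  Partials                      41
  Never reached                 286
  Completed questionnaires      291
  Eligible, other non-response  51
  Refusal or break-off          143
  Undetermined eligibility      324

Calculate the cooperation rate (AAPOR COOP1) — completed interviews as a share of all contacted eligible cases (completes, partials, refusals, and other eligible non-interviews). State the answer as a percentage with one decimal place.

55.3%

Num: 291
Denom: 291 + 41 + 143 + 51 = 526
COOP1 = 291 / 526 = 0.5532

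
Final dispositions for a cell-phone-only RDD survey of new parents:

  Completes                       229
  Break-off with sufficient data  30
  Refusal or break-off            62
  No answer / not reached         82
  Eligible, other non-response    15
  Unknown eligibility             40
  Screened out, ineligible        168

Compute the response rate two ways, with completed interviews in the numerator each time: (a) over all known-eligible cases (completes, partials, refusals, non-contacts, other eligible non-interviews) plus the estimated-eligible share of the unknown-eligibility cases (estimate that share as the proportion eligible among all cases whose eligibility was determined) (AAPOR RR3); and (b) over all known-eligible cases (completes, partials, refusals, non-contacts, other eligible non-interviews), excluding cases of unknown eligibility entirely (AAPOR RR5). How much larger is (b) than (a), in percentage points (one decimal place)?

3.5

Top → 229
Known eligible → 229 + 30 + 62 + 82 + 15 = 418
e = 418 / (418 + 168) = 418 / 586 = 0.7133
Eligible share of unknowns → 0.7133 × 40 = 28.53
Denominator → 418 + 28.53 = 446.53
RR3 = 229 / 446.53 = 0.5128
Denominator → 229 + 30 + 62 + 82 + 15 = 418
RR5 = 229 / 418 = 0.5478
Difference = 54.78 − 51.28 = 3.50 percentage points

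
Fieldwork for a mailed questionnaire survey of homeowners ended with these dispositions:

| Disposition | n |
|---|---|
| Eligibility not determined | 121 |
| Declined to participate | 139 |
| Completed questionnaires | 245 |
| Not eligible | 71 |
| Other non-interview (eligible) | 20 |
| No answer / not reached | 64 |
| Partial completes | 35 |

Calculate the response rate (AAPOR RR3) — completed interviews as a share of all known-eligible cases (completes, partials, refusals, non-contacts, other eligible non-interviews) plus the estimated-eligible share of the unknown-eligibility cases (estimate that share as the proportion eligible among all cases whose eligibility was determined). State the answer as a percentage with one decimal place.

Num → 245
Known eligible → 245 + 35 + 139 + 64 + 20 = 503
e = 503 / (503 + 71) = 503 / 574 = 0.8763
e × U → 0.8763 × 121 = 106.03
Denom → 503 + 106.03 = 609.03
RR3 = 245 / 609.03 = 0.4023

40.2%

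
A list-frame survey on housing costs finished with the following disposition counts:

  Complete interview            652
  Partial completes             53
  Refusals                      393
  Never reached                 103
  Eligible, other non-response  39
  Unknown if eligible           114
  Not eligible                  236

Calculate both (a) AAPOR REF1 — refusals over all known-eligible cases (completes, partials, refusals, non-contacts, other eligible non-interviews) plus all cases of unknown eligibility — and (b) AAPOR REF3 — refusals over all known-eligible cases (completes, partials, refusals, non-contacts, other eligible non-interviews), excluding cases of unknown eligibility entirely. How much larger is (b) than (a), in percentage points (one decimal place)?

Num → 393
Denominator → 652 + 53 + 393 + 103 + 39 + 114 = 1354
REF1 = 393 / 1354 = 0.2903
Denominator → 652 + 53 + 393 + 103 + 39 = 1240
REF3 = 393 / 1240 = 0.3169
Difference = 31.69 − 29.03 = 2.66 percentage points

2.7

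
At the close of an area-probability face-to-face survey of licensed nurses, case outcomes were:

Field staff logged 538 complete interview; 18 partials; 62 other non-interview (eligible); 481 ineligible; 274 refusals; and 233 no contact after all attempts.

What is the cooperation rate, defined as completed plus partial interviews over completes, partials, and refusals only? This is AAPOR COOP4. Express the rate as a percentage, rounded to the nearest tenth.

67.0%

Num: 538 + 18 = 556
Denom: 538 + 18 + 274 = 830
COOP4 = 556 / 830 = 0.6699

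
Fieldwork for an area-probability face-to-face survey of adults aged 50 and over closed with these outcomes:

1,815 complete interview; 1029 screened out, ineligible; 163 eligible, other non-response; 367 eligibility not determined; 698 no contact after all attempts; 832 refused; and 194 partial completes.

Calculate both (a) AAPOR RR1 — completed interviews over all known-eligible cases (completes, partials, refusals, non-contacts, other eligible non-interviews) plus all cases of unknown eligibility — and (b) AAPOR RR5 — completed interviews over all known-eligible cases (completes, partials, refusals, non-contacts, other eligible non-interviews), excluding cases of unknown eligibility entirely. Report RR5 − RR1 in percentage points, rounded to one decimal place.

Top = 1815
Denom = 1815 + 194 + 832 + 698 + 163 + 367 = 4069
RR1 = 1815 / 4069 = 0.4461
Denom = 1815 + 194 + 832 + 698 + 163 = 3702
RR5 = 1815 / 3702 = 0.4903
Difference = 49.03 − 44.61 = 4.42 percentage points

4.4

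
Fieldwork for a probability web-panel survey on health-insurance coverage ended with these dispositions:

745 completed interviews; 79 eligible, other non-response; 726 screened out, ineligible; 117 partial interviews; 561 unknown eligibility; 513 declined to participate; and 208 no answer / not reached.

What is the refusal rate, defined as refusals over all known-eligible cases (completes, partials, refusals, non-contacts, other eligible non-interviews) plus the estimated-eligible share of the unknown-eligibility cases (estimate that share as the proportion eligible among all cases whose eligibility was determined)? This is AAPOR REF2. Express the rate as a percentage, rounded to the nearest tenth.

25.0%

Num = 513
Eligible (known) = 745 + 117 + 513 + 208 + 79 = 1662
e = 1662 / (1662 + 726) = 1662 / 2388 = 0.6960
Eligible share of unknowns = 0.6960 × 561 = 390.46
Denom = 1662 + 390.46 = 2052.46
REF2 = 513 / 2052.46 = 0.2499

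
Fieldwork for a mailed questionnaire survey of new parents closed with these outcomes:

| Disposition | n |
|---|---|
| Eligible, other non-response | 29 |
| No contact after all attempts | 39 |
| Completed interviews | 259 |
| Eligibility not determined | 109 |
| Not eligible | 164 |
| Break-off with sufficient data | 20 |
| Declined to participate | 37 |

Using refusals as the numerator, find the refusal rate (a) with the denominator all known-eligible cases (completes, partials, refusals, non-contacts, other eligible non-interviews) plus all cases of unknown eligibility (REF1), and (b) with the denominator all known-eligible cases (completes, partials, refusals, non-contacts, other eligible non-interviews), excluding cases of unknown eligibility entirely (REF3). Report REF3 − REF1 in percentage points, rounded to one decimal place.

Numerator: 37
Base: 259 + 20 + 37 + 39 + 29 + 109 = 493
REF1 = 37 / 493 = 0.0751
Base: 259 + 20 + 37 + 39 + 29 = 384
REF3 = 37 / 384 = 0.0964
Difference = 9.64 − 7.51 = 2.13 percentage points

2.1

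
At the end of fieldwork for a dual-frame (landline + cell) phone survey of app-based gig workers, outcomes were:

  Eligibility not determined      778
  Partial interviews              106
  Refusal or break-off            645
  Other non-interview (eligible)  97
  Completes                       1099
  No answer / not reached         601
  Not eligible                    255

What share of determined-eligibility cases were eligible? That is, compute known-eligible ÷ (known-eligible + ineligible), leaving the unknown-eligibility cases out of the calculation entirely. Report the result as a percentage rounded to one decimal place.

90.9%

Determined eligible → 1099 + 106 + 645 + 601 + 97 = 2548
e = 2548 / (2548 + 255) = 2548 / 2803 = 0.9090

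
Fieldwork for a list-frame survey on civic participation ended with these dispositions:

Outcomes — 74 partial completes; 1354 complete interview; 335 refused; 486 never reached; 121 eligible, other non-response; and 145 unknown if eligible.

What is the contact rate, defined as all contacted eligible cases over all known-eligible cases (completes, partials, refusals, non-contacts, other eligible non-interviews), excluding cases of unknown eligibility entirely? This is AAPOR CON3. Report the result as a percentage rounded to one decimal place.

Numerator = 1354 + 74 + 335 + 121 = 1884
Base = 1354 + 74 + 335 + 486 + 121 = 2370
CON3 = 1884 / 2370 = 0.7949

79.5%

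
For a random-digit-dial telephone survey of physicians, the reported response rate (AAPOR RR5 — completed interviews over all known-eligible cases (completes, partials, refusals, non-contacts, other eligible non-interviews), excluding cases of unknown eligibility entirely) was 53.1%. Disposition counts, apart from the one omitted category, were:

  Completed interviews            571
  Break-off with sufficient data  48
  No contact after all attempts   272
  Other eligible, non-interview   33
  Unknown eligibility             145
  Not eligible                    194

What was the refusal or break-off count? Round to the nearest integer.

RR5 = 571 / D = 0.531
D = 571 / 0.531 = 1075.3
Rest of base = 924
refusal or break-off = 1075.3 − 924 ≈ 151

151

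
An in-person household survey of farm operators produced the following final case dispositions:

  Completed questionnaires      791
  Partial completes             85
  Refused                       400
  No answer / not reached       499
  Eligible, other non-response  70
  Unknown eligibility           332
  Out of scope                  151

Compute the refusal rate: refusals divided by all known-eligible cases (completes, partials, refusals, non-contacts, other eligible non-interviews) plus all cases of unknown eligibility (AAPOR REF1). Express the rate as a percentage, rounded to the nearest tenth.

18.4%

Num → 400
Denominator → 791 + 85 + 400 + 499 + 70 + 332 = 2177
REF1 = 400 / 2177 = 0.1837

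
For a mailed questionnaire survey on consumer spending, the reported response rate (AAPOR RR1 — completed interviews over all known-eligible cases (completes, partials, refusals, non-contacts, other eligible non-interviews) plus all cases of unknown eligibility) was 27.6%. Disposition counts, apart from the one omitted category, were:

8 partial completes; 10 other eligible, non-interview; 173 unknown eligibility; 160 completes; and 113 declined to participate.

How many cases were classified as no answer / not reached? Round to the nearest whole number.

116

RR1 = 160 / D = 0.276
D = 160 / 0.276 = 579.7
Remaining denominator categories sum to 464
no answer / not reached = 579.7 − 464 ≈ 116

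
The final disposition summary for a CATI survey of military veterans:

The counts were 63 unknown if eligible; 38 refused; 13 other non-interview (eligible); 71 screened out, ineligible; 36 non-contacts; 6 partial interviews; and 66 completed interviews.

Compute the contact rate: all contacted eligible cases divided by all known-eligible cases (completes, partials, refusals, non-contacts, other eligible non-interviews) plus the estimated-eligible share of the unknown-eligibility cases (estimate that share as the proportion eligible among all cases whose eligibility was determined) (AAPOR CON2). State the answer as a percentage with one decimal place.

Num: 66 + 6 + 38 + 13 = 123
Determined eligible: 66 + 6 + 38 + 36 + 13 = 159
e = 159 / (159 + 71) = 159 / 230 = 0.6913
e × U: 0.6913 × 63 = 43.55
Denom: 159 + 43.55 = 202.55
CON2 = 123 / 202.55 = 0.6073

60.7%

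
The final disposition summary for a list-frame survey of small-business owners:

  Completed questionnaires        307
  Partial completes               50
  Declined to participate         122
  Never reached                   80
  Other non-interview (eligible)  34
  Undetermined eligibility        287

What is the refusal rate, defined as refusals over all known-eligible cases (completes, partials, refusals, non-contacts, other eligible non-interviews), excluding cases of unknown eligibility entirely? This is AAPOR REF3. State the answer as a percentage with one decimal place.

20.6%

Top = 122
Denominator = 307 + 50 + 122 + 80 + 34 = 593
REF3 = 122 / 593 = 0.2057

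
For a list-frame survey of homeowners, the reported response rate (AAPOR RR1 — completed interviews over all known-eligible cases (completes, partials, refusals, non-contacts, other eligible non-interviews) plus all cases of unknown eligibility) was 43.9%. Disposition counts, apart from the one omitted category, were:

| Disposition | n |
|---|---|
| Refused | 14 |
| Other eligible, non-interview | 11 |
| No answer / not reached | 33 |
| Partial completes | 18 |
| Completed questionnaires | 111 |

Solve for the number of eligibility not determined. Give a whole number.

66

RR1 = 111 / D = 0.439
D = 111 / 0.439 = 252.8
Other denominator terms total 187
eligibility not determined = 252.8 − 187 ≈ 66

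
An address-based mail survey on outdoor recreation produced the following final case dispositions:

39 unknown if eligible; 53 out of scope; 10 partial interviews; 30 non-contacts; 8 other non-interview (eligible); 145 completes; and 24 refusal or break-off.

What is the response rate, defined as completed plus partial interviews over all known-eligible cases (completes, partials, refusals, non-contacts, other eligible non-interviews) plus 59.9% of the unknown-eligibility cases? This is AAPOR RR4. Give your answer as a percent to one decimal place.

Num: 145 + 10 = 155
Known eligible: 145 + 10 + 24 + 30 + 8 = 217
Eligible share of unknowns: 0.5990 × 39 = 23.36
Base: 217 + 23.36 = 240.36
RR4 = 155 / 240.36 = 0.6449

64.5%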